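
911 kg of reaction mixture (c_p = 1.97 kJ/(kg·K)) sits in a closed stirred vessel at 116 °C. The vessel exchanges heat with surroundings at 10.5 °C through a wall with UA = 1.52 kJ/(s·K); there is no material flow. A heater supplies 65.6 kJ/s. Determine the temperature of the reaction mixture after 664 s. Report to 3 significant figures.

Lumped-capacitance energy balance: M c_p dT/dt = UA(T_amb − T) + Q̇.
dT/dt = (T_ss − T)/τ with T_ss = T_amb + Q̇/UA = 10.5 + 65.6/1.52 = 53.658 °C, τ = M c_p/UA = 911·1.97/1.52 = 1180.7 s.
Solution: T(t) = T_ss + (T₀ − T_ss) e^(−t/τ).
T(664) = 53.658 + (62.342)·0.56985 = 89.184 °C.

89.2 °C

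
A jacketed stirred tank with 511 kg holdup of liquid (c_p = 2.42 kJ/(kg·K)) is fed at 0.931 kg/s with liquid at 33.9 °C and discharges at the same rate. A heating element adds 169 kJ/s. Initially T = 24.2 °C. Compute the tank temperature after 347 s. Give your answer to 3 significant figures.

Unsteady energy balance on the tank contents: M c_p dT/dt = ṁ c_p (T_in − T) + 169.
Rearrange: dT/dt = (T_ss − T)/τ with τ = M/ṁ = 548.87 s and T_ss = T_in + Q̇/(ṁ c_p) = 108.91 °C.
Integrating: T(t) = T_ss + (T₀ − T_ss) e^(−t/τ).
T(347) = 108.91 + (-84.710)·e^(−347/548.87) = 108.91 + (-84.710)·0.53142 = 63.894 °C.

63.9 °C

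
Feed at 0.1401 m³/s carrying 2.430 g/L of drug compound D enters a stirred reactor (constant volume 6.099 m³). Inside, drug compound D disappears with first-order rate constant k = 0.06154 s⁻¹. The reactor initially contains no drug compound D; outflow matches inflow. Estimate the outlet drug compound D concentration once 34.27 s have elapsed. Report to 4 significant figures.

V dC/dt = Q(C_in − C) − k V C.
This is linear with rate a = Q/V + k = 0.0845110 s⁻¹.
C_ss = Q C_in/(Q + kV) = 0.660500 g/L; C(t) = C_ss + (C₀ − C_ss) e^(−a t).
C(34.27) = 0.660500 + (-0.660500)·e^(−0.0845110·34.27) = 0.660500 + (-0.660500)·0.0552332 = 0.624018 g/L.

0.6240 g/L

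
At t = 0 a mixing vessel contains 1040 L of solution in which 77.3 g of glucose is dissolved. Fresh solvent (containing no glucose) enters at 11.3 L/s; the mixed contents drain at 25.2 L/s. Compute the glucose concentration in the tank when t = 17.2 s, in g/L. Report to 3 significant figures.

0.0601 g/L

Total volume: dV/dt = Q_in − Q_out = -13.900 L/s, so V(t) = 1040 − 13.900 t and V(17.2) = 800.92 L.
Solute balance: dm/dt = 0 − Q_out C = −Q_out m/V(t).
dm/m = −Q_out dt/(V₀ − 13.900 t); integrating gives ln(m/m₀) = −(Q_out/(Q_in−Q_out)) ln(V/V₀).
m = m₀ (V₀/V)^(Q_out/(Q_in−Q_out)) = 77.3 × (1040/800.92)^(-1.8129) = 48.141 g.
C = m/V = 48.141/800.92 = 0.060107 g/L.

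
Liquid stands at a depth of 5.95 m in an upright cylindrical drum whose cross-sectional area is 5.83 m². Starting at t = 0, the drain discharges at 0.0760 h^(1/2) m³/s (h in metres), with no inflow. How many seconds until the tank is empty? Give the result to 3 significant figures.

Unsteady balance on liquid volume: A dh/dt = −0.0760 √h.
∫ h^(−1/2) dh = −(0.0760/A) ∫ dt, giving 2√h = 2√h₀ − (0.0760/A) t.
Tank is empty when √h = 0: t_empty = 2A√h₀/0.0760.
t_empty = 2·5.83·√5.95/0.0760 = 11.660·2.4393/0.0760 = 374.23 s.

374 s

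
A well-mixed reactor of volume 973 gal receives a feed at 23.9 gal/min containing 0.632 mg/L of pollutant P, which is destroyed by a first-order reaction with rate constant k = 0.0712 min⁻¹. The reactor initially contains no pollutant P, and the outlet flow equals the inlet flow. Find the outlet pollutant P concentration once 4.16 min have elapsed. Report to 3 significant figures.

Accumulation = in − out − consumed: V dC/dt = Q C_in − Q C − k V C.
dC/dt = (Q/V) C_in − (Q/V + k) C; effective rate a = Q/V + k = 0.024563 + 0.0712 = 0.095763 min⁻¹.
C_ss = Q C_in/(Q + kV) = 0.16211 mg/L; C(t) = C_ss + (C₀ − C_ss) e^(−a t).
C(4.16) = 0.16211 + (-0.16211)·e^(−0.095763·4.16) = 0.16211 + (-0.16211)·0.67141 = 0.053267 mg/L.

0.0533 mg/L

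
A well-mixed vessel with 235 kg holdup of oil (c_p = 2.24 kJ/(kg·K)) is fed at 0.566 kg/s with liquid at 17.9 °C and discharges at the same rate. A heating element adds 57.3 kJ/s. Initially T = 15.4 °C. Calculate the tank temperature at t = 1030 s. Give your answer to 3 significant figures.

59.1 °C

Heat balance on the well-mixed liquid: M c_p dT/dt = ṁ c_p (T_in − T) + 57.3.
τ = M/ṁ = 415.19 s; T_ss = T_in + Q̇/(ṁ c_p) = 17.9 + 57.3/(0.566·2.24) = 63.095 °C.
Integrating: T(t) = T_ss + (T₀ − T_ss) e^(−t/τ).
T(1030) = 63.095 + (-47.695)·e^(−1030/415.19) = 63.095 + (-47.695)·0.083679 = 59.104 °C.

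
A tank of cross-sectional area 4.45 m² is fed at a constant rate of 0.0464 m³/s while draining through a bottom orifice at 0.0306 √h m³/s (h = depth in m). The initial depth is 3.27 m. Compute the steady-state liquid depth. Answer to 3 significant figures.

Accumulation of liquid (constant cross-section A): A dh/dt = Q_in − 0.0306 √h. At steady state dh/dt = 0:
Q_in = 0.0306 √h_ss ⇒ √h_ss = 0.0464/0.0306 = 1.5163.
h_ss = 1.5163² = 2.2993 m. (Since h₀ = 3.27 m > h_ss, the level will fall toward this value.)

2.30 m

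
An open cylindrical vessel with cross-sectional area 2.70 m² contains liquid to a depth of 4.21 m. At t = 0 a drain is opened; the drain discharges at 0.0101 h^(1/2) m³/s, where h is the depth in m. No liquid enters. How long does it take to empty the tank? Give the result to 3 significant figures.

1100 s

With no inflow, A dh/dt = −0.0101 √h.
∫ h^(−1/2) dh = −(0.0101/A) ∫ dt, giving 2√h = 2√h₀ − (0.0101/A) t.
Tank is empty when √h = 0: t_empty = 2A√h₀/0.0101.
t_empty = 2·2.70·√4.21/0.0101 = 5.4000·2.0518/0.0101 = 1097.0 s.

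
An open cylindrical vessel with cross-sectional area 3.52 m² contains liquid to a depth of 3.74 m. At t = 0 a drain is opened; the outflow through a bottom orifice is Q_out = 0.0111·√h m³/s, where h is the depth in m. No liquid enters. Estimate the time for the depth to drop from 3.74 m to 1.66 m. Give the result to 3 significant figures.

409 s

With no inflow, A dh/dt = −0.0111 √h.
∫ h^(−1/2) dh = −(0.0111/A) ∫ dt, giving 2√h = 2√h₀ − (0.0111/A) t.
t = 2A(√h₀ − √h)/0.0111 = 2·3.52·(√3.74 − √1.66)/0.0111
  = 7.0400 × (1.9339 − 1.2884) / 0.0111 = 409.40 s.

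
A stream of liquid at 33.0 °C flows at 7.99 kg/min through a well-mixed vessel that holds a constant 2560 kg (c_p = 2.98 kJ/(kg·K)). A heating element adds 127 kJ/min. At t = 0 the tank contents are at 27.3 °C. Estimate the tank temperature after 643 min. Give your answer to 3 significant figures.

M c_p dT/dt = ṁ c_p (T_in − T) + Q̇.
Rearrange: dT/dt = (T_ss − T)/τ with τ = M/ṁ = 320.40 min and T_ss = T_in + Q̇/(ṁ c_p) = 38.334 °C.
T approaches T_ss exponentially: T(t) = T_ss + (T₀ − T_ss) e^(−t/τ).
T(643) = 38.334 + (-11.034)·e^(−643/320.40) = 38.334 + (-11.034)·0.13441 = 36.851 °C.

36.9 °C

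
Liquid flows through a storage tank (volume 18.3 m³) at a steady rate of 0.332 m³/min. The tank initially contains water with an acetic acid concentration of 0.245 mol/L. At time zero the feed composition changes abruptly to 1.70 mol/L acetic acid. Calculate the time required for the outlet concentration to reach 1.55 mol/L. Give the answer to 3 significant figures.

Species balance: V dC/dt = Q(C_in − C) ⇒ τ = V/Q = 55.120 min.
C(t) = C_in + (C₀ − C_in) e^(−t/τ). Set C = 1.55 and solve for t:
e^(−t/τ) = (C − C_in)/(C₀ − C_in) = (1.55 − 1.70)/(0.245 − 1.70) = 0.10309
t = −τ ln(…) = 55.120 × 2.2721 = 125.24 min.

125 min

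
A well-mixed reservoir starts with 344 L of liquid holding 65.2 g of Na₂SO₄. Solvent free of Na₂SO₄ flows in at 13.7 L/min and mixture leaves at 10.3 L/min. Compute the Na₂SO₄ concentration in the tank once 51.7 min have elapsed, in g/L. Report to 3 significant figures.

0.0359 g/L

Total volume: dV/dt = Q_in − Q_out = 3.4000 L/min, so V(t) = 344 + 3.4000 t and V(51.7) = 519.78 L.
No Na₂SO₄ enters, so dm/dt = −Q_out · (m/V).
Separate: dm/m = −Q_out dt/V(t) ⇒ ln(m/m₀) = −(Q_out/(Q_in−Q_out)) ln(V/V₀).
m = m₀ (V₀/V)^(Q_out/(Q_in−Q_out)) = 65.2 × (344/519.78)^(3.0294) = 18.672 g.
C = m/V = 18.672/519.78 = 0.035923 g/L.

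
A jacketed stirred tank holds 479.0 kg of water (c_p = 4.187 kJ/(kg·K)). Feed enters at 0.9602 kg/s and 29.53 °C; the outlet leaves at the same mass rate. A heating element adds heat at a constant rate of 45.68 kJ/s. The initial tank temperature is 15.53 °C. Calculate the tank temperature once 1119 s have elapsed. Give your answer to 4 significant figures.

Energy balance: M c_p dT/dt = ṁ c_p (T_in − T) + 45.68.
τ = M/ṁ = 498.854 s; T_ss = T_in + Q̇/(ṁ c_p) = 29.53 + 45.68/(0.9602·4.187) = 40.8922 °C.
T approaches T_ss exponentially: T(t) = T_ss + (T₀ − T_ss) e^(−t/τ).
T(1119) = 40.8922 + (-25.3622)·e^(−1119/498.854) = 40.8922 + (-25.3622)·0.106125 = 38.2006 °C.

38.20 °C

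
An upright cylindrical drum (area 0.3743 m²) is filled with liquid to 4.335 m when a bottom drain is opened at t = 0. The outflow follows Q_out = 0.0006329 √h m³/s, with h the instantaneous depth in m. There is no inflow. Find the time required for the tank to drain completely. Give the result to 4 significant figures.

2463 s

A dh/dt = −Q_out = −0.0006329 √h.
Separate and integrate: 2(√h − √h₀) = −(0.0006329/A) t.
Set h = 0: 2√h₀ = (0.0006329/A) t_empty ⇒ t_empty = 2A√h₀/0.0006329.
t_empty = 2·0.3743·√4.335/0.0006329 = 0.748600·2.08207/0.0006329 = 2462.69 s.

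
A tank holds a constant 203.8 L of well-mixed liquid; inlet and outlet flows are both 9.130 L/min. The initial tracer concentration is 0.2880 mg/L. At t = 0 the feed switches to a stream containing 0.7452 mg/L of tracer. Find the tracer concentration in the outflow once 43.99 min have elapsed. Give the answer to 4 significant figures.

0.6815 mg/L

Transient balance on the dissolved component: V dC/dt = Q(C_in − C).
Rewrite as dC/dt + C/τ = C_in/τ, τ = V/Q = 22.3220 min.
C approaches C_in exponentially: C(t) = C_in + (C₀ − C_in) e^(−t/τ).
C(43.99) = 0.7452 + (0.2880 − 0.7452)·e^(−43.99/22.3220) = 0.7452 + (-0.457200)·0.139359 = 0.681485 mg/L.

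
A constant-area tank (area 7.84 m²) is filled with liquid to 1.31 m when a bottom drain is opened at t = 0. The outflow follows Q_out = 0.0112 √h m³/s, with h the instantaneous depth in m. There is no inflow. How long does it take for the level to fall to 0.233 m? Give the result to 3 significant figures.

927 s

Unsteady balance on liquid volume: A dh/dt = −0.0112 √h.
Separate and integrate: 2(√h − √h₀) = −(0.0112/A) t.
t = 2A(√h₀ − √h)/0.0112 = 2·7.84·(√1.31 − √0.233)/0.0112
  = 15.680 × (1.1446 − 0.48270) / 0.0112 = 926.59 s.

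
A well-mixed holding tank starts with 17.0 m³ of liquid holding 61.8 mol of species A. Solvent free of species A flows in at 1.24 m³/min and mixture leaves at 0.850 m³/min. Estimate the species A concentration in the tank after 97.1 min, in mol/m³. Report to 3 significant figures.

0.0876 mol/m³

Let m(t) be the amount of species A. Volume: V(t) = V₀ + (Q_in − Q_out) t = 17.0 + 0.39000 t; V(97.1) = 54.869 m³.
No species A enters, so dm/dt = −Q_out · (m/V).
Separate: dm/m = −Q_out dt/V(t) ⇒ ln(m/m₀) = −(Q_out/(Q_in−Q_out)) ln(V/V₀).
m = m₀ (V₀/V)^(Q_out/(Q_in−Q_out)) = 61.8 × (17.0/54.869)^(2.1795) = 4.8072 mol.
C = m/V = 4.8072/54.869 = 0.087613 mol/m³.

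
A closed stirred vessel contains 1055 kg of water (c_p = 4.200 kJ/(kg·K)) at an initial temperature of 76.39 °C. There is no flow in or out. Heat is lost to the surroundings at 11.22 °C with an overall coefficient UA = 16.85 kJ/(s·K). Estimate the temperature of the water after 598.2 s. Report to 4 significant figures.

Heat balance on the well-mixed liquid: M c_p dT/dt = −UA(T − T_amb).
dT/dt = (T_ss − T)/τ with T_ss = T_amb = 11.2200 °C, τ = M c_p/UA = 1055·4.200/16.85 = 262.967 s.
T approaches T_ss exponentially: T(t) = T_ss + (T₀ − T_ss) e^(−t/τ).
T(598.2) = 11.2200 + (65.1700)·0.102817 = 17.9206 °C.

17.92 °C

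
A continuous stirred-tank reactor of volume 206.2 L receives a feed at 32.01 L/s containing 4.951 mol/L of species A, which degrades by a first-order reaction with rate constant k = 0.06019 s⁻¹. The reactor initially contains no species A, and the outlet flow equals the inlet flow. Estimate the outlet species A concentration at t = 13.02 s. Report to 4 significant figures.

3.352 mol/L

Accumulation = in − out − consumed: V dC/dt = Q C_in − Q C − k V C.
This is linear with rate a = Q/V + k = 0.215428 s⁻¹.
C_ss = Q C_in/(Q + kV) = 3.56770 mol/L; C(t) = C_ss + (C₀ − C_ss) e^(−a t).
C(13.02) = 3.56770 + (-3.56770)·e^(−0.215428·13.02) = 3.56770 + (-3.56770)·0.0605148 = 3.35180 mol/L.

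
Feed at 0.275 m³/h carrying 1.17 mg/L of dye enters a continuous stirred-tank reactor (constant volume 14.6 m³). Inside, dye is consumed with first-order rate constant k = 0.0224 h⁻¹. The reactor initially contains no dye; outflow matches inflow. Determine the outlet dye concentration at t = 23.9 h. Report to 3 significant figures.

V dC/dt = Q(C_in − C) − k V C.
dC/dt = (Q/V) C_in − (Q/V + k) C; effective rate a = Q/V + k = 0.018836 + 0.0224 = 0.041236 h⁻¹.
C_ss = Q C_in/(Q + kV) = 0.53443 mg/L; C(t) = C_ss + (C₀ − C_ss) e^(−a t).
C(23.9) = 0.53443 + (-0.53443)·e^(−0.041236·23.9) = 0.53443 + (-0.53443)·0.37324 = 0.33496 mg/L.

0.335 mg/L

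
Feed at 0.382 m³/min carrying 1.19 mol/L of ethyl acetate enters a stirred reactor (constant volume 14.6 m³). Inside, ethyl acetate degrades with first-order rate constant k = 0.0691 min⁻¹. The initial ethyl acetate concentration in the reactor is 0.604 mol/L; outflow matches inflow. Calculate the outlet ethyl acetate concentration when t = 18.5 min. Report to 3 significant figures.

Species balance: V dC/dt = Q C_in − Q C − k V C.
This is linear with rate a = Q/V + k = 0.095264 min⁻¹.
C_ss = Q C_in/(Q + kV) = 0.32683 mol/L; C(t) = C_ss + (C₀ − C_ss) e^(−a t).
C(18.5) = 0.32683 + (0.27717)·e^(−0.095264·18.5) = 0.32683 + (0.27717)·0.17163 = 0.37440 mol/L.

0.374 mol/L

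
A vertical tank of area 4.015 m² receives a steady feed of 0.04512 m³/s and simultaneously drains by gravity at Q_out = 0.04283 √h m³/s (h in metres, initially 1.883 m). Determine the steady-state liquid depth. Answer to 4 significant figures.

1.110 m

Level balance: A dh/dt = 0.04512 − 0.04283 √h. Setting dh/dt = 0:
Q_in = 0.04283 √h_ss ⇒ √h_ss = 0.04512/0.04283 = 1.05347.
h_ss = 1.05347² = 1.10979 m. (Since h₀ = 1.883 m > h_ss, the level will fall toward this value.)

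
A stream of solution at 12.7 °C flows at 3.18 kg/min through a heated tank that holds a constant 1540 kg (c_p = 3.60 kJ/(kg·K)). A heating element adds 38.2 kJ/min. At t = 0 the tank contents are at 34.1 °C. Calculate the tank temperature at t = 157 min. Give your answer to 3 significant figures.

Heat balance on the well-mixed liquid: M c_p dT/dt = ṁ c_p (T_in − T) + 38.2.
Rearrange: dT/dt = (T_ss − T)/τ with τ = M/ṁ = 484.28 min and T_ss = T_in + Q̇/(ṁ c_p) = 16.037 °C.
T approaches T_ss exponentially: T(t) = T_ss + (T₀ − T_ss) e^(−t/τ).
T(157) = 16.037 + (18.063)·e^(−157/484.28) = 16.037 + (18.063)·0.72311 = 29.098 °C.

29.1 °C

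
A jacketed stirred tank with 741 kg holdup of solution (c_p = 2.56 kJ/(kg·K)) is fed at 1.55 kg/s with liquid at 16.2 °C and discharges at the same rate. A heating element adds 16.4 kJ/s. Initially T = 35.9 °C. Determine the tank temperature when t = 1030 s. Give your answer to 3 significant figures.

M c_p dT/dt = ṁ c_p (T_in − T) + Q̇.
τ = M/ṁ = 478.06 s; T_ss = T_in + Q̇/(ṁ c_p) = 16.2 + 16.4/(1.55·2.56) = 20.333 °C.
Solution: T(t) = T_ss + (T₀ − T_ss) e^(−t/τ).
T(1030) = 20.333 + (15.567)·e^(−1030/478.06) = 20.333 + (15.567)·0.11596 = 22.138 °C.

22.1 °C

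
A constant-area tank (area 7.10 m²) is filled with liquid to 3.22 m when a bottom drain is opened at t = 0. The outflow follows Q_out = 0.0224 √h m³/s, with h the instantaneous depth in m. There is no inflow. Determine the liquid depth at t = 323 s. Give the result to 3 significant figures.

With no inflow, A dh/dt = −0.0224 √h.
Separate and integrate: 2(√h − √h₀) = −(0.0224/A) t.
√h = √3.22 − 0.0224·323/(2·7.10) = 1.7944 − 0.50952 = 1.2849.
h = 1.2849² = 1.6510 m.

1.65 m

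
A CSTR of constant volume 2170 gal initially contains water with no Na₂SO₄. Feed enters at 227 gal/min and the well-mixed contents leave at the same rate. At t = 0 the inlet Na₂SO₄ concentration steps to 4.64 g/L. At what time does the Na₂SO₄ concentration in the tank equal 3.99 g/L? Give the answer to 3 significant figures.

Accumulation = in − out for the solute gives V dC/dt = Q(C_in − C), so τ = V/Q = 9.5595 min.
C(t) = C_in + (C₀ − C_in) e^(−t/τ). Set C = 3.99 and solve for t:
e^(−t/τ) = (C − C_in)/(C₀ − C_in) = (3.99 − 4.64)/(0 − 4.64) = 0.14009
t = −τ ln(…) = 9.5595 × 1.9655 = 18.789 min.

18.8 min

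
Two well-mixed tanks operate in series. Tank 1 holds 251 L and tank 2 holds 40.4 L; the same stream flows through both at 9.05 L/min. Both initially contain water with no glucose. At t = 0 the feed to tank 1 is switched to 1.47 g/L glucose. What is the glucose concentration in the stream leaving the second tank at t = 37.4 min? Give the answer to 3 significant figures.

Time constants: τᵢ = Vᵢ/Q for each well-mixed tank.
τ₁ = 251/9.05 = 27.735 min; τ₂ = 40.4/9.05 = 4.4641 min.
Solving the cascade with C₁(0)=C₂(0)=0 gives C₂(t) = C_in[1 − (τ₁ e^(−t/τ₁) − τ₂ e^(−t/τ₂))/(τ₁ − τ₂)].
At t = 37.4: e^(−t/τ₁) = 0.25963, e^(−t/τ₂) = 0.00022988.
C₂ = 1.47·[1 − (27.735·0.25963 − 4.4641·0.00022988)/(23.271)] = 1.47·0.69060 = 1.0152 g/L.

1.02 g/L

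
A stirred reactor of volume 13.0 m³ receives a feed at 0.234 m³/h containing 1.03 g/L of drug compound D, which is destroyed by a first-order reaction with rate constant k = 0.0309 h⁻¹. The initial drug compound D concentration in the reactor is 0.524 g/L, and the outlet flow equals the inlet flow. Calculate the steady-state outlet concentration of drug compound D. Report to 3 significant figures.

V dC/dt = Q(C_in − C) − k V C.
Steady state (dC/dt = 0): C_ss = Q C_in/(Q + kV) = C_in/(1 + kV/Q).
C_ss = 0.234·1.03/(0.234 + 0.0309·13.0) = 0.24102/0.63570 = 0.37914 g/L.

0.379 g/L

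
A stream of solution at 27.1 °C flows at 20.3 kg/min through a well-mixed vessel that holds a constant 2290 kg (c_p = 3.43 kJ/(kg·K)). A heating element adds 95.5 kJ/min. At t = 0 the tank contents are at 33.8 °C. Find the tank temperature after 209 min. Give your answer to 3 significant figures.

29.3 °C

M c_p dT/dt = ṁ c_p (T_in − T) + Q̇.
τ = M/ṁ = 112.81 min; T_ss = T_in + Q̇/(ṁ c_p) = 27.1 + 95.5/(20.3·3.43) = 28.472 °C.
Solution: T(t) = T_ss + (T₀ − T_ss) e^(−t/τ).
T(209) = 28.472 + (5.3284)·e^(−209/112.81) = 28.472 + (5.3284)·0.15681 = 29.307 °C.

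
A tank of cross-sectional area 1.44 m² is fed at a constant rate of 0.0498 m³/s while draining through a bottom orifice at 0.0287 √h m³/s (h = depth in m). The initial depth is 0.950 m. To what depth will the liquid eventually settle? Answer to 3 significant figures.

Level balance: A dh/dt = 0.0498 − 0.0287 √h. Setting dh/dt = 0:
Q_in = 0.0287 √h_ss ⇒ √h_ss = 0.0498/0.0287 = 1.7352.
h_ss = 1.7352² = 3.0109 m. (Since h₀ = 0.950 m < h_ss, the level will rise toward this value.)

3.01 m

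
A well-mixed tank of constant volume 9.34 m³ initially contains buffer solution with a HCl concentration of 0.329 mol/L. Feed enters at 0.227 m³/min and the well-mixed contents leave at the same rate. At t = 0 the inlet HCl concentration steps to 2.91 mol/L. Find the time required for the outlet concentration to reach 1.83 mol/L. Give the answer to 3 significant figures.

Unsteady species balance (constant V, well mixed): V dC/dt = Q(C_in − C), so τ = V/Q = 41.145 min.
C(t) = C_in + (C₀ − C_in) e^(−t/τ). Set C = 1.83 and solve for t:
e^(−t/τ) = (C − C_in)/(C₀ − C_in) = (1.83 − 2.91)/(0.329 − 2.91) = 0.41844
t = −τ ln(…) = 41.145 × 0.87122 = 35.847 min.

35.8 min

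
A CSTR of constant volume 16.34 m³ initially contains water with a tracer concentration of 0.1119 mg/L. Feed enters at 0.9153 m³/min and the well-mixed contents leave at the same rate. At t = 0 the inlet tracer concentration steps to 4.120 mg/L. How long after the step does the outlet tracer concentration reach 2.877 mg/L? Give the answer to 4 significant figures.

20.90 min

Species balance: V dC/dt = Q(C_in − C) ⇒ τ = V/Q = 17.8521 min.
C(t) = C_in + (C₀ − C_in) e^(−t/τ). Set C = 2.877 and solve for t:
e^(−t/τ) = (C − C_in)/(C₀ − C_in) = (2.877 − 4.120)/(0.1119 − 4.120) = 0.310122
t = −τ ln(…) = 17.8521 × 1.17079 = 20.9010 min.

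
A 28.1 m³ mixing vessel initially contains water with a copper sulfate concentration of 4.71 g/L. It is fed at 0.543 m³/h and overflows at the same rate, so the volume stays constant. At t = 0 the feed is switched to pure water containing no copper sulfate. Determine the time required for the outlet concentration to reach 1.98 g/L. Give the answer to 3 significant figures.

Species balance on the tank: V dC/dt = Q(C_in − C), so τ = V/Q = 51.750 h.
C(t) = C_in + (C₀ − C_in) e^(−t/τ). Set C = 1.98 and solve for t:
e^(−t/τ) = (C − C_in)/(C₀ − C_in) = (1.98 − 0)/(4.71 − 0) = 0.42038
t = −τ ln(…) = 51.750 × 0.86659 = 44.846 h.

44.8 h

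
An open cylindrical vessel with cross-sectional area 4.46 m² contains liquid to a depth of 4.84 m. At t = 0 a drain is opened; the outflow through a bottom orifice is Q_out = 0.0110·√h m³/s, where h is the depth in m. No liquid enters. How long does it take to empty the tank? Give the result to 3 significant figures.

A dh/dt = −Q_out = −0.0110 √h.
Separate and integrate: 2(√h − √h₀) = −(0.0110/A) t.
Tank is empty when √h = 0: t_empty = 2A√h₀/0.0110.
t_empty = 2·4.46·√4.84/0.0110 = 8.9200·2.2000/0.0110 = 1784.0 s.

1780 s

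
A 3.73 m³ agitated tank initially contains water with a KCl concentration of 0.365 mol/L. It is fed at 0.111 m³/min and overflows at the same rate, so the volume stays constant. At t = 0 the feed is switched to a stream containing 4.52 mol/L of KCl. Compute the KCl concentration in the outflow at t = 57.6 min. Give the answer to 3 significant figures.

Species balance on the tank: V dC/dt = Q(C_in − C).
Time constant τ = V/Q = 3.73/0.111 = 33.604 min.
C approaches C_in exponentially: C(t) = C_in + (C₀ − C_in) e^(−t/τ).
C(57.6) = 4.52 + (0.365 − 4.52)·e^(−57.6/33.604) = 4.52 + (-4.1550)·0.18013 = 3.7716 mol/L.

3.77 mol/L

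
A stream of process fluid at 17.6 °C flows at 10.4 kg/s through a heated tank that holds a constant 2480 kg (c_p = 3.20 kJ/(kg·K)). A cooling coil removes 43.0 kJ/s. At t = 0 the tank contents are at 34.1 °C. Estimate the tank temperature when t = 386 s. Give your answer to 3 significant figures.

M c_p dT/dt = ṁ c_p (T_in − T) − Q̇.
τ = M/ṁ = 238.46 s; T_ss = T_in − Q̇/(ṁ c_p) = 17.6 − 43.0/(10.4·3.20) = 16.308 °C.
Integrating: T(t) = T_ss + (T₀ − T_ss) e^(−t/τ).
T(386) = 16.308 + (17.792)·e^(−386/238.46) = 16.308 + (17.792)·0.19815 = 19.834 °C.

19.8 °C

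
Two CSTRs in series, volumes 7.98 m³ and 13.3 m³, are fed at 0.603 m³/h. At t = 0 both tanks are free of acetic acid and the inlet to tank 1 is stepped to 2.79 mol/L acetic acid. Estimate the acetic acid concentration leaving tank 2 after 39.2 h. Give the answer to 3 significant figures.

Species balance on tank i: dCᵢ/dt = (Cᵢ₋₁ − Cᵢ)/τᵢ with τᵢ = Vᵢ/Q.
τ₁ = 7.98/0.603 = 13.234 h; τ₂ = 13.3/0.603 = 22.056 h.
Solving the cascade with C₁(0)=C₂(0)=0 gives C₂(t) = C_in[1 − (τ₁ e^(−t/τ₁) − τ₂ e^(−t/τ₂))/(τ₁ − τ₂)].
At t = 39.2: e^(−t/τ₁) = 0.051710, e^(−t/τ₂) = 0.16910.
C₂ = 2.79·[1 − (13.234·0.051710 − 22.056·0.16910)/(-8.8226)] = 2.79·0.65481 = 1.8269 mol/L.

1.83 mol/L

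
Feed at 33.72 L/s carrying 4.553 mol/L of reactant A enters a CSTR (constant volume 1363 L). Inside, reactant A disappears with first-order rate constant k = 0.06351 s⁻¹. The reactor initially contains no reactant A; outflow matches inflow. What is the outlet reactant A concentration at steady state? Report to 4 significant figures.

1.276 mol/L

Accumulation = in − out − consumed: V dC/dt = Q C_in − Q C − k V C.
At steady state: 0 = Q C_in − (Q + kV) C_ss, so C_ss = Q C_in/(Q + kV).
C_ss = 33.72·4.553/(33.72 + 0.06351·1363) = 153.527/120.284 = 1.27637 mol/L.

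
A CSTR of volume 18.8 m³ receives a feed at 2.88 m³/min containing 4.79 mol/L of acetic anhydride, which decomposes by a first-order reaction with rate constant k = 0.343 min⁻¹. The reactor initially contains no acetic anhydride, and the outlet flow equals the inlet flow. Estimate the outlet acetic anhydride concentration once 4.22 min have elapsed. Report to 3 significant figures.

V dC/dt = Q(C_in − C) − k V C.
This is linear with rate a = Q/V + k = 0.49619 min⁻¹.
C_ss = Q C_in/(Q + kV) = 1.4788 mol/L; C(t) = C_ss + (C₀ − C_ss) e^(−a t).
C(4.22) = 1.4788 + (-1.4788)·e^(−0.49619·4.22) = 1.4788 + (-1.4788)·0.12320 = 1.2966 mol/L.

1.30 mol/L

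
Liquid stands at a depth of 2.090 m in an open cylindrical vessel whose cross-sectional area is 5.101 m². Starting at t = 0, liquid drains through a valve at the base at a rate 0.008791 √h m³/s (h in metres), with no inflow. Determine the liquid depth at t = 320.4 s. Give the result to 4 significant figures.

With no inflow, A dh/dt = −0.008791 √h.
∫ h^(−1/2) dh = −(0.008791/A) ∫ dt, giving 2√h = 2√h₀ − (0.008791/A) t.
√h = √2.090 − 0.008791·320.4/(2·5.101) = 1.44568 − 0.276087 = 1.16960.
h = 1.16960² = 1.36796 m.

1.368 m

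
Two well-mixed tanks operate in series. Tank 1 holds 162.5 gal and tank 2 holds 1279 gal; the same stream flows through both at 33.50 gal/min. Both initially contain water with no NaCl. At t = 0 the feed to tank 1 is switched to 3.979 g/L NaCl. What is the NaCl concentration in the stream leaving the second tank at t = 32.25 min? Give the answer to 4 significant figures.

Species balance on tank i: dCᵢ/dt = (Cᵢ₋₁ − Cᵢ)/τᵢ with τᵢ = Vᵢ/Q.
τ₁ = 162.5/33.50 = 4.85075 min; τ₂ = 1279/33.50 = 38.1791 min.
Solving the cascade with C₁(0)=C₂(0)=0 gives C₂(t) = C_in[1 − (τ₁ e^(−t/τ₁) − τ₂ e^(−t/τ₂))/(τ₁ − τ₂)].
At t = 32.25: e^(−t/τ₁) = 0.00129601, e^(−t/τ₂) = 0.429685.
C₂ = 3.979·[1 − (4.85075·0.00129601 − 38.1791·0.429685)/(-33.3284)] = 3.979·0.507966 = 2.02119 g/L.

2.021 g/L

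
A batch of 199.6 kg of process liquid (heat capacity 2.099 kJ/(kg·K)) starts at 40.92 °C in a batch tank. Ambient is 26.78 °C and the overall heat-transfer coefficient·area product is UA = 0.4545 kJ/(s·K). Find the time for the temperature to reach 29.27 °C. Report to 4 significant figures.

1601 s

Heat balance on the well-mixed liquid: M c_p dT/dt = −UA(T − T_amb).
τ = M c_p/UA = 921.805 s; T_ss = T_amb = 26.7800 °C.
T(t) = T_ss + (T₀ − T_ss)e^(−t/τ); set T = 29.27:
t = −τ ln[(T − T_ss)/(T₀ − T_ss)] = −921.805 · ln(0.176096) = 1600.92 s.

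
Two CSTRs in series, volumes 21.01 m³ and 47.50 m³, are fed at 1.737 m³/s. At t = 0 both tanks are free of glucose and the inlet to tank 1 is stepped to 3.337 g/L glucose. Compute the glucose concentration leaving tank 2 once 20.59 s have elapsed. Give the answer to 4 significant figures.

1.001 g/L

Each tank obeys Vᵢ dCᵢ/dt = Q(Cᵢ₋₁ − Cᵢ), so τᵢ = Vᵢ/Q.
τ₁ = 21.01/1.737 = 12.0956 s; τ₂ = 47.50/1.737 = 27.3460 s.
Solving the cascade with C₁(0)=C₂(0)=0 gives C₂(t) = C_in[1 − (τ₁ e^(−t/τ₁) − τ₂ e^(−t/τ₂))/(τ₁ − τ₂)].
At t = 20.59: e^(−t/τ₁) = 0.182268, e^(−t/τ₂) = 0.470978.
C₂ = 3.337·[1 − (12.0956·0.182268 − 27.3460·0.470978)/(-15.2504)] = 3.337·0.300038 = 1.00123 g/L.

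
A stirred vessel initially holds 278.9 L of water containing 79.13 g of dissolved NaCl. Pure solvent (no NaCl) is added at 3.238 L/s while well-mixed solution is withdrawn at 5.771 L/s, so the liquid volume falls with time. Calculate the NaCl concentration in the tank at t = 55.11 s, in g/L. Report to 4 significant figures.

0.1168 g/L

Let m(t) be the amount of NaCl. Volume: V(t) = V₀ + (Q_in − Q_out) t = 278.9 − 2.53300 t; V(55.11) = 139.306 L.
Species balance (pure solvent in): dm/dt = −Q_out · m/V(t).
Separate: dm/m = −Q_out dt/V(t) ⇒ ln(m/m₀) = −(Q_out/(Q_in−Q_out)) ln(V/V₀).
m = m₀ (V₀/V)^(Q_out/(Q_in−Q_out)) = 79.13 × (278.9/139.306)^(-2.27833) = 16.2734 g.
C = m/V = 16.2734/139.306 = 0.116817 g/L.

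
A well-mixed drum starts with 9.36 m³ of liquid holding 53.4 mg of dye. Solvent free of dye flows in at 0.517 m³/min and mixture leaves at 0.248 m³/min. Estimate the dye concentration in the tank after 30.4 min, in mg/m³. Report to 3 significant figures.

1.71 mg/m³

Let m(t) be the amount of dye. Volume: V(t) = V₀ + (Q_in − Q_out) t = 9.36 + 0.26900 t; V(30.4) = 17.538 m³.
Solute balance: dm/dt = 0 − Q_out C = −Q_out m/V(t).
dm/m = −Q_out dt/(V₀ + 0.26900 t); integrating gives ln(m/m₀) = −(Q_out/(Q_in−Q_out)) ln(V/V₀).
m = m₀ (V₀/V)^(Q_out/(Q_in−Q_out)) = 53.4 × (9.36/17.538)^(0.92193) = 29.932 mg.
C = m/V = 29.932/17.538 = 1.7067 mg/m³.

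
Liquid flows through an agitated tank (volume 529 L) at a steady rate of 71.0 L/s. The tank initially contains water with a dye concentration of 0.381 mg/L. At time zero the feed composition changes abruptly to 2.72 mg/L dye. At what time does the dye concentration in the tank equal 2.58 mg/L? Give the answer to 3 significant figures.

21.0 s

Species balance: V dC/dt = Q(C_in − C) ⇒ τ = V/Q = 7.4507 s.
C(t) = C_in + (C₀ − C_in) e^(−t/τ). Set C = 2.58 and solve for t:
e^(−t/τ) = (C − C_in)/(C₀ − C_in) = (2.58 − 2.72)/(0.381 − 2.72) = 0.059855
t = −τ ln(…) = 7.4507 × 2.8158 = 20.980 s.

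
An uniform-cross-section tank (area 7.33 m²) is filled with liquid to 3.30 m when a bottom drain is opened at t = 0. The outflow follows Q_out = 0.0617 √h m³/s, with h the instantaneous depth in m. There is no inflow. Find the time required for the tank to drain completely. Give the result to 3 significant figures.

432 s

A dh/dt = −Q_out = −0.0617 √h.
Separate and integrate: 2(√h − √h₀) = −(0.0617/A) t.
Tank is empty when √h = 0: t_empty = 2A√h₀/0.0617.
t_empty = 2·7.33·√3.30/0.0617 = 14.660·1.8166/0.0617 = 431.62 s.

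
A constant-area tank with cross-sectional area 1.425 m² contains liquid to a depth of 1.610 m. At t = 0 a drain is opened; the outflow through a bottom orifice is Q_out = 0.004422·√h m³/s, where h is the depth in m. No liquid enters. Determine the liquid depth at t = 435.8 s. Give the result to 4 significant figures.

0.3513 m

Unsteady balance on liquid volume: A dh/dt = −0.004422 √h.
∫ h^(−1/2) dh = −(0.004422/A) ∫ dt, giving 2√h = 2√h₀ − (0.004422/A) t.
√h = √1.610 − 0.004422·435.8/(2·1.425) = 1.26886 − 0.676178 = 0.592680.
h = 0.592680² = 0.351269 m.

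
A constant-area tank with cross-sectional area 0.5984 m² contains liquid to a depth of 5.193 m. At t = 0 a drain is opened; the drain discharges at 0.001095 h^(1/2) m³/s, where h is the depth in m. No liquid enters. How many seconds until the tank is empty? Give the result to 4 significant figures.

2491 s

A dh/dt = −Q_out = −0.001095 √h.
This is separable: 2 d(√h)/dt = −0.001095/A, so √h = √h₀ − (0.001095/(2A)) t.
Set h = 0: 2√h₀ = (0.001095/A) t_empty ⇒ t_empty = 2A√h₀/0.001095.
t_empty = 2·0.5984·√5.193/0.001095 = 1.19680·2.27882/0.001095 = 2490.67 s.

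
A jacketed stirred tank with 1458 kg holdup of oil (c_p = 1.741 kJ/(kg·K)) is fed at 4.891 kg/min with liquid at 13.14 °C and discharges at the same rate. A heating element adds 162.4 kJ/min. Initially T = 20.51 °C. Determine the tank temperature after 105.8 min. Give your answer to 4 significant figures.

First-law balance (no shaft work): M c_p dT/dt = ṁ c_p (T_in − T) + 162.4.
Rearrange: dT/dt = (T_ss − T)/τ with τ = M/ṁ = 298.099 min and T_ss = T_in + Q̇/(ṁ c_p) = 32.2117 °C.
T approaches T_ss exponentially: T(t) = T_ss + (T₀ − T_ss) e^(−t/τ).
T(105.8) = 32.2117 + (-11.7017)·e^(−105.8/298.099) = 32.2117 + (-11.7017)·0.701232 = 24.0061 °C.

24.01 °C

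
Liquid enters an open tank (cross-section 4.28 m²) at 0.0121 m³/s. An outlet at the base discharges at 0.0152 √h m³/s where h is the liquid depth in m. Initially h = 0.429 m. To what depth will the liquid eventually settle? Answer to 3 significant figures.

Level balance: A dh/dt = 0.0121 − 0.0152 √h. Setting dh/dt = 0:
Q_in = 0.0152 √h_ss ⇒ √h_ss = 0.0121/0.0152 = 0.79605.
h_ss = 0.79605² = 0.63370 m. (Since h₀ = 0.429 m < h_ss, the level will rise toward this value.)

0.634 m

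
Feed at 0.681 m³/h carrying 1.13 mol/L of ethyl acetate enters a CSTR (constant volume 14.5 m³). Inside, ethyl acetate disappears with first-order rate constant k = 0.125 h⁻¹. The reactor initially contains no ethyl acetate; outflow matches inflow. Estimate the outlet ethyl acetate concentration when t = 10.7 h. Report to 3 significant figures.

0.260 mol/L

Species balance: V dC/dt = Q C_in − Q C − k V C.
This is linear with rate a = Q/V + k = 0.17197 h⁻¹.
C_ss = Q C_in/(Q + kV) = 0.30861 mol/L; C(t) = C_ss + (C₀ − C_ss) e^(−a t).
C(10.7) = 0.30861 + (-0.30861)·e^(−0.17197·10.7) = 0.30861 + (-0.30861)·0.15881 = 0.25960 mol/L.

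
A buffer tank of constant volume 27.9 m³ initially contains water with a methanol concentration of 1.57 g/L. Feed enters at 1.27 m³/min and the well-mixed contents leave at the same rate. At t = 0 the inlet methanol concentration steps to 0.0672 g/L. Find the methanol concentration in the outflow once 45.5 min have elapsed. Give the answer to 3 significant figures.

0.257 g/L

Unsteady species balance (constant V, well mixed): V dC/dt = Q(C_in − C).
Rewrite as dC/dt + C/τ = C_in/τ, τ = V/Q = 21.969 min.
C approaches C_in exponentially: C(t) = C_in + (C₀ − C_in) e^(−t/τ).
C(45.5) = 0.0672 + (1.57 − 0.0672)·e^(−45.5/21.969) = 0.0672 + (1.5028)·0.12604 = 0.25661 g/L.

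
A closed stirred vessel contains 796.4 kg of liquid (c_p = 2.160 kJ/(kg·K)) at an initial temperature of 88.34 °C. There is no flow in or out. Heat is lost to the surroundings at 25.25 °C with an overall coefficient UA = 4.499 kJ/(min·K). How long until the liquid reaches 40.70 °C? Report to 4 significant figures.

538.0 min

Unsteady energy balance on the tank contents: M c_p dT/dt = −UA(T − T_amb).
τ = M c_p/UA = 382.357 min; T_ss = T_amb = 25.2500 °C.
T(t) = T_ss + (T₀ − T_ss)e^(−t/τ); set T = 40.70:
t = −τ ln[(T − T_ss)/(T₀ − T_ss)] = −382.357 · ln(0.244888) = 537.958 min.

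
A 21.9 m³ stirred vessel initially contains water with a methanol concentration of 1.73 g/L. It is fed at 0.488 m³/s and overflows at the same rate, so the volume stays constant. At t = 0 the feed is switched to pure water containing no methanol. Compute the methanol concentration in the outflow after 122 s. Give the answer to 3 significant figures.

0.114 g/L

Species balance on the tank: V dC/dt = Q(C_in − C).
Time constant τ = V/Q = 21.9/0.488 = 44.877 s.
This is linear first-order; C(t) = C_in + (C₀ − C_in) e^(−t/τ).
C(122) = 0 + (1.73 − 0)·e^(−122/44.877) = 0 + (1.7300)·0.065971 = 0.11413 g/L.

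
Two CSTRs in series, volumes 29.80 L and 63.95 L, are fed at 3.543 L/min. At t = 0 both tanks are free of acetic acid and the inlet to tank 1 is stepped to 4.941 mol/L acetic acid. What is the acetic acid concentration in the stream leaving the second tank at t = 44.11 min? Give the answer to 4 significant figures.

4.160 mol/L

Time constants: τᵢ = Vᵢ/Q for each well-mixed tank.
τ₁ = 29.80/3.543 = 8.41095 min; τ₂ = 63.95/3.543 = 18.0497 min.
Tank 1: C₁ = C_in(1 − e^(−t/τ₁)). Tank 2 (τ₁ ≠ τ₂): C₂ = C_in[1 − (τ₁ e^(−t/τ₁) − τ₂ e^(−t/τ₂))/(τ₁ − τ₂)].
At t = 44.11: e^(−t/τ₁) = 0.00527723, e^(−t/τ₂) = 0.0868293.
C₂ = 4.941·[1 − (8.41095·0.00527723 − 18.0497·0.0868293)/(-9.63872)] = 4.941·0.842007 = 4.16036 mol/L.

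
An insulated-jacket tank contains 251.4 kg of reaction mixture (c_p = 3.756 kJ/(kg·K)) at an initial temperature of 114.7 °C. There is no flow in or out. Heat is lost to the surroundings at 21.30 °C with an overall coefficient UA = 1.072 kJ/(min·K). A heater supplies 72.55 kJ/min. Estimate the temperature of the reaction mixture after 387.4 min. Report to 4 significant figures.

105.5 °C

Lumped-capacitance energy balance: M c_p dT/dt = UA(T_amb − T) + Q̇.
dT/dt = (T_ss − T)/τ with T_ss = T_amb + Q̇/UA = 21.30 + 72.55/1.072 = 88.9772 °C, τ = M c_p/UA = 251.4·3.756/1.072 = 880.838 min.
T approaches T_ss exponentially: T(t) = T_ss + (T₀ − T_ss) e^(−t/τ).
T(387.4) = 88.9772 + (25.7228)·0.644160 = 105.547 °C.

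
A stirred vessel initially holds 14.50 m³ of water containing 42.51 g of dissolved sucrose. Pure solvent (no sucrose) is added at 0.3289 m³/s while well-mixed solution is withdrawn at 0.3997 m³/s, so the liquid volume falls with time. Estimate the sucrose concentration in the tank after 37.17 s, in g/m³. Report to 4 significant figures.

Let m(t) be the amount of sucrose. Volume: V(t) = V₀ + (Q_in − Q_out) t = 14.50 − 0.0708000 t; V(37.17) = 11.8684 m³.
Solute balance: dm/dt = 0 − Q_out C = −Q_out m/V(t).
dm/m = −Q_out dt/(V₀ − 0.0708000 t); integrating gives ln(m/m₀) = −(Q_out/(Q_in−Q_out)) ln(V/V₀).
m = m₀ (V₀/V)^(Q_out/(Q_in−Q_out)) = 42.51 × (14.50/11.8684)^(-5.64548) = 13.7235 g.
C = m/V = 13.7235/11.8684 = 1.15631 g/m³.

1.156 g/m³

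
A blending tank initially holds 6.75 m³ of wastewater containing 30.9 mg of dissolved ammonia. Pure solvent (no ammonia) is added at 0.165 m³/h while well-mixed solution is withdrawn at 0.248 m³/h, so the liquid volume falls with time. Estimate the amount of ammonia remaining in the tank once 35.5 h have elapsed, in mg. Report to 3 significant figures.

Total volume: dV/dt = Q_in − Q_out = -0.083000 m³/h, so V(t) = 6.75 − 0.083000 t and V(35.5) = 3.8035 m³.
No ammonia enters, so dm/dt = −Q_out · (m/V).
dm/m = −Q_out dt/(V₀ − 0.083000 t); integrating gives ln(m/m₀) = −(Q_out/(Q_in−Q_out)) ln(V/V₀).
m = m₀ (V₀/V)^(Q_out/(Q_in−Q_out)) = 30.9 × (6.75/3.8035)^(-2.9880) = 5.5667 mg.

5.57 mg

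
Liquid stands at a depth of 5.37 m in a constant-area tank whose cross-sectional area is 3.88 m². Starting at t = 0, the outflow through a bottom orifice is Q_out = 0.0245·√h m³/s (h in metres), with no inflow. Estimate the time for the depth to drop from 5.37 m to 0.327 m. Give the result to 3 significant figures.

Accumulation of liquid (constant cross-section A): A dh/dt = −0.0245 √h.
Separate and integrate: 2(√h − √h₀) = −(0.0245/A) t.
t = 2A(√h₀ − √h)/0.0245 = 2·3.88·(√5.37 − √0.327)/0.0245
  = 7.7600 × (2.3173 − 0.57184) / 0.0245 = 552.86 s.

553 s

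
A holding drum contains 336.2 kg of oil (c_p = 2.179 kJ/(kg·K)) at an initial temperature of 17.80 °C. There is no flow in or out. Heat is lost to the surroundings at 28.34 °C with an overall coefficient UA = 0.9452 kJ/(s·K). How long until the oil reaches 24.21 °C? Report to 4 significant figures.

Lumped-capacitance energy balance: M c_p dT/dt = UA(T_amb − T).
τ = M c_p/UA = 775.053 s; T_ss = T_amb = 28.3400 °C.
T(t) = T_ss + (T₀ − T_ss)e^(−t/τ); set T = 24.21:
t = −τ ln[(T − T_ss)/(T₀ − T_ss)] = −775.053 · ln(0.391841) = 726.147 s.

726.1 s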